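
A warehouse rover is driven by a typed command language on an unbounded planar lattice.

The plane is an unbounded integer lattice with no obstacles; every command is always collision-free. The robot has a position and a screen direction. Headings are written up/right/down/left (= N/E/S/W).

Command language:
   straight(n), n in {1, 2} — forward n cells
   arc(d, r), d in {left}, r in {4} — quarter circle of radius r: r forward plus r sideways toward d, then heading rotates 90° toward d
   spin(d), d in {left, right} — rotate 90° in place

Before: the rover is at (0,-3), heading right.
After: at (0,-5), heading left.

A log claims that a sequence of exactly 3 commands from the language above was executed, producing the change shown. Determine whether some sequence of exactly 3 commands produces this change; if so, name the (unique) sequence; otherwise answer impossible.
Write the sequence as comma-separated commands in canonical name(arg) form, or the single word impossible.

spin(right), straight(2), spin(right)

key: cell and facing (now W) both changed — the 3 commands mix motion and turning
start: at (0,-3), heading right
t=1 spin(right) ⇒ at (0,-3), heading down
t=2 straight(2) ⇒ at (0,-5), heading down
t=3 spin(right) ⇒ at (0,-5), heading left
no other 3-command option fits: unique.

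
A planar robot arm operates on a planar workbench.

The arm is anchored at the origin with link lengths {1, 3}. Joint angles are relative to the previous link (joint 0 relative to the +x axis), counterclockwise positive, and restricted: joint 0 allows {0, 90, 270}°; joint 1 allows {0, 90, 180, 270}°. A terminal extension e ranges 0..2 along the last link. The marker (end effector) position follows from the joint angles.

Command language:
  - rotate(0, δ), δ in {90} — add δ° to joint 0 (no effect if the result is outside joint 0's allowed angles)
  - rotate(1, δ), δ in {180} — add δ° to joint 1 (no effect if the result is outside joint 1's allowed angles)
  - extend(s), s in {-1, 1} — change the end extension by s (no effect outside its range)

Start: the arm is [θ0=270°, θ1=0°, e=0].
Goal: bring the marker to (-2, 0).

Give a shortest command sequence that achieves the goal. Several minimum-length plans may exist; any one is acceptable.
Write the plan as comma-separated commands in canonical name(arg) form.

rotate(1, 180), rotate(0, 90)

initial: [θ0=270°, θ1=0°, e=0]
[1] after rotate(1, 180): [θ0=270°, θ1=180°, e=0]
[2] after rotate(0, 90): [θ0=0°, θ1=180°, e=0]
no 1-step plan works, so 2 is optimal.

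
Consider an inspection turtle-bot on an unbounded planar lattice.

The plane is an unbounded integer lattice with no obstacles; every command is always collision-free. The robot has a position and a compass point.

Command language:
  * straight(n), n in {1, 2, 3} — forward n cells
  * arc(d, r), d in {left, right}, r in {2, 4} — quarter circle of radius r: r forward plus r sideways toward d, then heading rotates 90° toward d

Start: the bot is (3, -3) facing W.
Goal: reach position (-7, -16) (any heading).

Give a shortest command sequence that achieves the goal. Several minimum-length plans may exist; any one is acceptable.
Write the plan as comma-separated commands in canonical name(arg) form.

start: (3, -3) facing W
t=1 arc(left, 4) ⇒ (-1, -7) facing S
t=2 arc(right, 2) ⇒ (-3, -9) facing W
t=3 arc(left, 4) ⇒ (-7, -13) facing S
t=4 straight(3) ⇒ (-7, -16) facing S
no 3-step plan works, so 4 is optimal.

arc(left, 4), arc(right, 2), arc(left, 4), straight(3)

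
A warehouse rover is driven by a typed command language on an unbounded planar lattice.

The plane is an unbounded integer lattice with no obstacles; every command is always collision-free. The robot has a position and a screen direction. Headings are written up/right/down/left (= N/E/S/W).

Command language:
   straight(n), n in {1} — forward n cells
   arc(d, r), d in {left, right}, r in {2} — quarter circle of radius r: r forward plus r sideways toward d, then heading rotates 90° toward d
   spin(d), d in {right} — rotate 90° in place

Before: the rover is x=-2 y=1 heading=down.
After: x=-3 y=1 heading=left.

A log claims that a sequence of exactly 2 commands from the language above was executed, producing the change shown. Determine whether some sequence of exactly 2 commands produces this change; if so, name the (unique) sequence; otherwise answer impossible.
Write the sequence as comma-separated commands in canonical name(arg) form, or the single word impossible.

spin(right), straight(1)

key: order matters: swapping spin(right) and straight(1) lands elsewhere
begin: x=-2 y=1 heading=down
1. spin(right) → x=-2 y=1 heading=left
2. straight(1) → x=-3 y=1 heading=left
no rival 2-sequence matches.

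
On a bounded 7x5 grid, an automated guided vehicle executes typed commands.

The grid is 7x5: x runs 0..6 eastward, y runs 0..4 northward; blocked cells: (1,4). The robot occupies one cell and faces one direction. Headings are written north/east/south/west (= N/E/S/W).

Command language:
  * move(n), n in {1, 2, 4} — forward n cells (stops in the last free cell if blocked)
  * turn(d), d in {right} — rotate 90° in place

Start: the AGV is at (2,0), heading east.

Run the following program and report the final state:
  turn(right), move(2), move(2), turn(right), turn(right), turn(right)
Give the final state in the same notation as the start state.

at (2,0), heading east

start: at (2,0), heading east
[1] after turn(right): at (2,0), heading south
[2] after move(2): at (2,0), heading south
[3] after move(2): at (2,0), heading south
[4] after turn(right): at (2,0), heading west
[5] after turn(right): at (2,0), heading north
[6] after turn(right): at (2,0), heading east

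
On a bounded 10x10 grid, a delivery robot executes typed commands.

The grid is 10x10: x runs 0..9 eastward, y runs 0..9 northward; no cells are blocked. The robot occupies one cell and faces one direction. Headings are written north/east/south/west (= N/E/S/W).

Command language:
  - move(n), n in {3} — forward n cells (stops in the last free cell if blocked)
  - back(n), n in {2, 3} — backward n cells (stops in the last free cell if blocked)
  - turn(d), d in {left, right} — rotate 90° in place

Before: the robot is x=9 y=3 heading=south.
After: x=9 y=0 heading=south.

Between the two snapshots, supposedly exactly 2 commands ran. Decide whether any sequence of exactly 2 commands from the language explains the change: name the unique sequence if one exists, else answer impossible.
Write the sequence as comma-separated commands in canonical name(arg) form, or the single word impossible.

key: the second move(3) runs into the grid edge before its full distance
t0: x=9 y=3 heading=south
[1] after move(3): x=9 y=0 heading=south
[2] after move(3): x=9 y=0 heading=south
all 25 alternatives checked — unique.

move(3), move(3)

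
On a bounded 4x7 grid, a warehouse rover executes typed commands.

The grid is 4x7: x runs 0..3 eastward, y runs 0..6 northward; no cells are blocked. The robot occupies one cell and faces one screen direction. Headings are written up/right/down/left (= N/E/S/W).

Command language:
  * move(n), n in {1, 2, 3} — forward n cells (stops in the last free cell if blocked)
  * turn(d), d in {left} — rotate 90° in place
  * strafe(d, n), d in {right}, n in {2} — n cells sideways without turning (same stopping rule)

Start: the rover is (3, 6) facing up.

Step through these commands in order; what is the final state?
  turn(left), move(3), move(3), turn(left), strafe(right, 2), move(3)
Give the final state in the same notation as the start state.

start: (3, 6) facing up
[1] after turn(left): (3, 6) facing left
[2] after move(3): (0, 6) facing left
[3] after move(3): (0, 6) facing left
[4] after turn(left): (0, 6) facing down
[5] after strafe(right, 2): (0, 6) facing down
[6] after move(3): (0, 3) facing down

(0, 3) facing down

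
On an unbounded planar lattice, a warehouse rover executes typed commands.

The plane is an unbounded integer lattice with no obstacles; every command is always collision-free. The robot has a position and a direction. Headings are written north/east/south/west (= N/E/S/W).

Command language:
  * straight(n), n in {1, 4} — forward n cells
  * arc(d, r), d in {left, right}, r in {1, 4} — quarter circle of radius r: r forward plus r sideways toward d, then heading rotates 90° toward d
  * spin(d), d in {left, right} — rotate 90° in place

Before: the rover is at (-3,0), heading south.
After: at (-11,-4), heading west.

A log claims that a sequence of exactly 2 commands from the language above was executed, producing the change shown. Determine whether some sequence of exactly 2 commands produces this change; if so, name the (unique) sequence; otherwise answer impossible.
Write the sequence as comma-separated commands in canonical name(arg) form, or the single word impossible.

key: order matters: swapping arc(right, 4) and straight(4) lands elsewhere
begin: at (-3,0), heading south
step 1 (arc(right, 4)): at (-7,-4), heading west
step 2 (straight(4)): at (-11,-4), heading west
no other 2-command option fits: unique.

arc(right, 4), straight(4)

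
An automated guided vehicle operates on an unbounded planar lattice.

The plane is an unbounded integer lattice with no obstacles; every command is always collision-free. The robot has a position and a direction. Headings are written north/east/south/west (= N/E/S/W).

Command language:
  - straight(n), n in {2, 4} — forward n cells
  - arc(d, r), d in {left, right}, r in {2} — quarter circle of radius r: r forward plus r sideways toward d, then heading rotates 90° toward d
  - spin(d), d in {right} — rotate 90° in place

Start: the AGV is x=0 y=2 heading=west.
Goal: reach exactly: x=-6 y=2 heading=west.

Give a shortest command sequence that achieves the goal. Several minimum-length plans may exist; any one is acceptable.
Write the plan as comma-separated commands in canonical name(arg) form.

t0: x=0 y=2 heading=west
1. straight(2) → x=-2 y=2 heading=west
2. straight(4) → x=-6 y=2 heading=west
minimal: 2 command(s), checked below 2.

straight(2), straight(4)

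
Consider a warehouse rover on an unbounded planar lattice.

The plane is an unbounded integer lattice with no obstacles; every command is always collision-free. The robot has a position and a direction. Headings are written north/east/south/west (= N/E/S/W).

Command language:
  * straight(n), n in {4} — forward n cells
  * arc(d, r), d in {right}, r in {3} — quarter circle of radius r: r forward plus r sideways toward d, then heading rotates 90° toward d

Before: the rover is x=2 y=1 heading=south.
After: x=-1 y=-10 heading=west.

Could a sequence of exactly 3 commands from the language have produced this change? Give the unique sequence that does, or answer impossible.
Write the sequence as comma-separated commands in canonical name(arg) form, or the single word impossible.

straight(4), straight(4), arc(right, 3)

key: order matters: swapping straight(4) and arc(right, 3) lands elsewhere
from: x=2 y=1 heading=south
t=1 straight(4) ⇒ x=2 y=-3 heading=south
t=2 straight(4) ⇒ x=2 y=-7 heading=south
t=3 arc(right, 3) ⇒ x=-1 y=-10 heading=west
all 8 alternatives checked — unique.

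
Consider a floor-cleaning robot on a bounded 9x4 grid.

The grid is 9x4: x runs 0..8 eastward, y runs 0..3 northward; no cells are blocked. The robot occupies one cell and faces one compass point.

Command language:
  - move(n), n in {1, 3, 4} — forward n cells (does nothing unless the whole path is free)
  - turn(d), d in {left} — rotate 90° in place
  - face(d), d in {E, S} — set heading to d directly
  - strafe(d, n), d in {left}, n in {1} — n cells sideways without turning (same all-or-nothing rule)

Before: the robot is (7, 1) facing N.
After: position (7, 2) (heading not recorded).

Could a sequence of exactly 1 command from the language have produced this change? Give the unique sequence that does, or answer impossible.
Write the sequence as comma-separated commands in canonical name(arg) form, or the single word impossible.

move(1)

initial: (7, 1) facing N
1. move(1) → (7, 2) facing N
no rival 1-sequence matches.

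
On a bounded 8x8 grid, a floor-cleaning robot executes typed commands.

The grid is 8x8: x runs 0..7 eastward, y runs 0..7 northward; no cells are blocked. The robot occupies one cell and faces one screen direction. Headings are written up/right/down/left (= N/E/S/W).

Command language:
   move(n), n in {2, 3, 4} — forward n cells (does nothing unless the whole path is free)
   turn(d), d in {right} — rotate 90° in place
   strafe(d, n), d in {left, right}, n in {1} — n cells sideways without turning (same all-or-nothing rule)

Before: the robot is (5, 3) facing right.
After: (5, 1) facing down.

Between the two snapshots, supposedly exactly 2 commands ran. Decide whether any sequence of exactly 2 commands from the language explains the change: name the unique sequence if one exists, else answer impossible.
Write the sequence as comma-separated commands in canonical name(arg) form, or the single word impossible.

key: cell and facing (now S) both changed — the 2 commands mix motion and turning
t0: (5, 3) facing right
[1] after turn(right): (5, 3) facing down
[2] after move(2): (5, 1) facing down
no other 2-command option fits: unique.

turn(right), move(2)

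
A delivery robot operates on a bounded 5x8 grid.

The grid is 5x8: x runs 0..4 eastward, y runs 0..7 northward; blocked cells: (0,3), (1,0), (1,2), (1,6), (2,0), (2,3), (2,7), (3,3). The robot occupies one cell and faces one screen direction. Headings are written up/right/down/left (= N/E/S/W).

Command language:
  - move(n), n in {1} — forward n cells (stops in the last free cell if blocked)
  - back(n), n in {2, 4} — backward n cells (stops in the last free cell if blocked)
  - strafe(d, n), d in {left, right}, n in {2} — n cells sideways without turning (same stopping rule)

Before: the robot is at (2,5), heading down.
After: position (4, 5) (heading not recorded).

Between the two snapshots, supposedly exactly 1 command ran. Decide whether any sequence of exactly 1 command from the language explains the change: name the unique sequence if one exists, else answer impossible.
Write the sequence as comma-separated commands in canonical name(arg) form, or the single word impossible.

strafe(left, 2)

t0: at (2,5), heading down
1. strafe(left, 2) → at (4,5), heading down
no other 1-command option fits: unique.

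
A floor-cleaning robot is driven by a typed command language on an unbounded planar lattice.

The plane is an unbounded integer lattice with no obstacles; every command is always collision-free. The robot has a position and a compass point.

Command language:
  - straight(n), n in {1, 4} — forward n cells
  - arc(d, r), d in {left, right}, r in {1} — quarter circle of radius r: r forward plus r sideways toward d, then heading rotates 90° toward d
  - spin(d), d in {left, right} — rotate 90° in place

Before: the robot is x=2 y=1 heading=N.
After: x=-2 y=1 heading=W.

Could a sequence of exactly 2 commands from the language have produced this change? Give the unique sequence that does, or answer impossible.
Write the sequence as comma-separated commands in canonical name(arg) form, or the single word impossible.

spin(left), straight(4)

key: order matters: swapping spin(left) and straight(4) lands elsewhere
from: x=2 y=1 heading=N
t=1 spin(left) ⇒ x=2 y=1 heading=W
t=2 straight(4) ⇒ x=-2 y=1 heading=W
no rival 2-sequence matches.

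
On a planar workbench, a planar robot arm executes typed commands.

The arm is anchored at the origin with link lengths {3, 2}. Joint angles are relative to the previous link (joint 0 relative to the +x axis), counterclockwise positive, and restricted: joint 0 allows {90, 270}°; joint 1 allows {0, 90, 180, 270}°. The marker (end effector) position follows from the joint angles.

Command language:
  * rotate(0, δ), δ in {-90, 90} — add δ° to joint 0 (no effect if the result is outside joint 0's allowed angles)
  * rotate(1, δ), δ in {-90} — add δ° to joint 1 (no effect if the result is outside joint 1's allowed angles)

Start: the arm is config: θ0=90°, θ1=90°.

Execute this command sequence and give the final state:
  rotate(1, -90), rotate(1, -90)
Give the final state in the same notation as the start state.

initial: config: θ0=90°, θ1=90°
step 1 (rotate(1, -90)): config: θ0=90°, θ1=0°
step 2 (rotate(1, -90)): config: θ0=90°, θ1=270°

config: θ0=90°, θ1=270°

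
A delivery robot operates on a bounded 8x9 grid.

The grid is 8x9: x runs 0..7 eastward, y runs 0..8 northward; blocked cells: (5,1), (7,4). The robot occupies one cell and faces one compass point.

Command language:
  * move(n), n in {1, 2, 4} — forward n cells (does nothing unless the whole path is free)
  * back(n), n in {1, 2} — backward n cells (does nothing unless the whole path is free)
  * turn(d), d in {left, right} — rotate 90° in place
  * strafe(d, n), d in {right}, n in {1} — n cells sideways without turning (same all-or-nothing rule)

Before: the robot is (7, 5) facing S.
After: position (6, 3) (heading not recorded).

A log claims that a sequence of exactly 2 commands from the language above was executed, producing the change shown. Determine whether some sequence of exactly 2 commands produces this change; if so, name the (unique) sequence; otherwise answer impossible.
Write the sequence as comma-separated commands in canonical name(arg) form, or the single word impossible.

strafe(right, 1), move(2)

key: order matters: swapping strafe(right, 1) and move(2) lands elsewhere
start: (7, 5) facing S
[1] after strafe(right, 1): (6, 5) facing S
[2] after move(2): (6, 3) facing S
no rival 2-sequence matches.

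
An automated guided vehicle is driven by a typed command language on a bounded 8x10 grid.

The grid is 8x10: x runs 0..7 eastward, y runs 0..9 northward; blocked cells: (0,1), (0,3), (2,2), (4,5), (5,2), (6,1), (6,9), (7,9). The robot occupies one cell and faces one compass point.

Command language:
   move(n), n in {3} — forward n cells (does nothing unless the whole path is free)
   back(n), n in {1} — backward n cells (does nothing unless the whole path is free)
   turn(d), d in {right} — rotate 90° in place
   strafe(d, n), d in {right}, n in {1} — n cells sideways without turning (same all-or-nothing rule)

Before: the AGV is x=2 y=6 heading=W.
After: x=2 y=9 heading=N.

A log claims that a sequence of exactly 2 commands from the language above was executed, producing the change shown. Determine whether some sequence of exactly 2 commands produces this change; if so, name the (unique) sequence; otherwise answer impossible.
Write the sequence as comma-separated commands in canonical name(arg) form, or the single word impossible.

key: running move(3) before turn(right) would end elsewhere — order is forced
initial: x=2 y=6 heading=W
t=1 turn(right) ⇒ x=2 y=6 heading=N
t=2 move(3) ⇒ x=2 y=9 heading=N
no rival 2-sequence matches.

turn(right), move(3)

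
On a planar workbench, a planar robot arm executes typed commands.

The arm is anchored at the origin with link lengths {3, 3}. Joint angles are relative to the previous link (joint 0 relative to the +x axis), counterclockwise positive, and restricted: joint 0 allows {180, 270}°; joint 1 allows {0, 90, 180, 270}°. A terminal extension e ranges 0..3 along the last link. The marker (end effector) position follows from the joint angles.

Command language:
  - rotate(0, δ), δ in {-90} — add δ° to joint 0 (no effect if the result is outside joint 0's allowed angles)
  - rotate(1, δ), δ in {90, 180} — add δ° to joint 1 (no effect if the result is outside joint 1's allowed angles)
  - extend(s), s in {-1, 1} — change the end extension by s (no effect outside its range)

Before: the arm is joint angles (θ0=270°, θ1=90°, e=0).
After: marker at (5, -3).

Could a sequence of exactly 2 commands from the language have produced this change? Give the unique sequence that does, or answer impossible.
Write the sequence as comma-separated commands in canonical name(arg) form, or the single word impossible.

begin: joint angles (θ0=270°, θ1=90°, e=0)
step 1 (extend(1)): joint angles (θ0=270°, θ1=90°, e=1)
step 2 (extend(1)): joint angles (θ0=270°, θ1=90°, e=2)
uniquely the one of 25 2-step routes that fits.

extend(1), extend(1)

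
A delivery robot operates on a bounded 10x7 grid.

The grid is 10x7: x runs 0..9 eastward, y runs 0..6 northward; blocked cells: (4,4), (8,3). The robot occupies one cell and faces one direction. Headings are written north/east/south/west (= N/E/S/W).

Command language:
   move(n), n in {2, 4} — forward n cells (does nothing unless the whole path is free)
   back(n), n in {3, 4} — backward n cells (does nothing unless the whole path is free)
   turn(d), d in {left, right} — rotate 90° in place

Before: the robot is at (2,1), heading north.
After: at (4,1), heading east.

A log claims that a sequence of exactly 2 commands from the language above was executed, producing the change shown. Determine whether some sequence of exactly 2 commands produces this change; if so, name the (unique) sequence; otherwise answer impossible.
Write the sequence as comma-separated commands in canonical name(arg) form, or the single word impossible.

turn(right), move(2)

key: position moved to (4,1) AND the heading swung to E — translation plus rotation needed
initial: at (2,1), heading north
[1] after turn(right): at (2,1), heading east
[2] after move(2): at (4,1), heading east
no other 2-command option fits: unique.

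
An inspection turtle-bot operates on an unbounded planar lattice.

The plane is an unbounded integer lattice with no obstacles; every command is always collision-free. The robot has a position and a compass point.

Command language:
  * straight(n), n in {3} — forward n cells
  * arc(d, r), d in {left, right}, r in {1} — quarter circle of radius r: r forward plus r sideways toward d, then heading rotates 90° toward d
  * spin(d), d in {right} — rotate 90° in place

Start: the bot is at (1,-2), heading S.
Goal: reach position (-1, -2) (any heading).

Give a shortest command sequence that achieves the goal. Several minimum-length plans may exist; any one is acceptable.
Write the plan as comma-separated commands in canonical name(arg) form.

begin: at (1,-2), heading S
[1] after arc(right, 1): at (0,-3), heading W
[2] after arc(right, 1): at (-1,-2), heading N
no 1-step plan works, so 2 is optimal.

arc(right, 1), arc(right, 1)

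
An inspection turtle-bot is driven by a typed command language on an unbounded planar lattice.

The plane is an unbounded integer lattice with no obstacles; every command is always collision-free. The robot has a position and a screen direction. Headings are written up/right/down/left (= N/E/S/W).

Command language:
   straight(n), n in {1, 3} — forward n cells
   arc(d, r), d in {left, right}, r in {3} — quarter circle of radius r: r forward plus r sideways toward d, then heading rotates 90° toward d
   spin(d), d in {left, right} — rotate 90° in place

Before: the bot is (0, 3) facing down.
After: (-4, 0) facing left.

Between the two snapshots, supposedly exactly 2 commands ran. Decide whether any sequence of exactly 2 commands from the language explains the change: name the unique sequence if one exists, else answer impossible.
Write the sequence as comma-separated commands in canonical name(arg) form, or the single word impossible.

arc(right, 3), straight(1)

key: cell and facing (now W) both changed — the 2 commands mix motion and turning
initial: (0, 3) facing down
1. arc(right, 3) → (-3, 0) facing left
2. straight(1) → (-4, 0) facing left
uniquely the one of 36 2-step routes that fits.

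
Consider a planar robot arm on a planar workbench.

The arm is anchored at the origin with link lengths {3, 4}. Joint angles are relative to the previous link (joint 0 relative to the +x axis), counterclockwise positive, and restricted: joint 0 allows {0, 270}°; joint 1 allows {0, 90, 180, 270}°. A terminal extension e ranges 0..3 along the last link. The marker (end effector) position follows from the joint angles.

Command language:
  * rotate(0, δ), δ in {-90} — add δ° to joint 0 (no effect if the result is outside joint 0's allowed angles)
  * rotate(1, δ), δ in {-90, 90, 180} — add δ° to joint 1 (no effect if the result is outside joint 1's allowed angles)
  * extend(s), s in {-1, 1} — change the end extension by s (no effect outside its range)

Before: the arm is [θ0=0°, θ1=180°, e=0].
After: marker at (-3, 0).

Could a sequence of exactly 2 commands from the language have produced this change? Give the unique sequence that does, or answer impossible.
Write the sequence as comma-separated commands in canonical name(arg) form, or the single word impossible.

extend(1), extend(1)

initial: [θ0=0°, θ1=180°, e=0]
1. extend(1) → [θ0=0°, θ1=180°, e=1]
2. extend(1) → [θ0=0°, θ1=180°, e=2]
uniquely the one of 36 2-step routes that fits.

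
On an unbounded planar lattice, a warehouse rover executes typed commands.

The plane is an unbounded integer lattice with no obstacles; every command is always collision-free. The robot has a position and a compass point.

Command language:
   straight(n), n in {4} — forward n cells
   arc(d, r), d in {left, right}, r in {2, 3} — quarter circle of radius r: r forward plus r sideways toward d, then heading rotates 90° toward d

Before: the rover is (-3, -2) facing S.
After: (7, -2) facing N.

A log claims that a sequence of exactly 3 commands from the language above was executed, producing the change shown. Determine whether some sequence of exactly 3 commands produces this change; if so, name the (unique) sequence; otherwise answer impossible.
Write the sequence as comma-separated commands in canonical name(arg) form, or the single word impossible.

key: position moved to (7,-2) AND the heading swung to N — translation plus rotation needed
t0: (-3, -2) facing S
1. arc(left, 3) → (0, -5) facing E
2. straight(4) → (4, -5) facing E
3. arc(left, 3) → (7, -2) facing N
all 125 alternatives checked — unique.

arc(left, 3), straight(4), arc(left, 3)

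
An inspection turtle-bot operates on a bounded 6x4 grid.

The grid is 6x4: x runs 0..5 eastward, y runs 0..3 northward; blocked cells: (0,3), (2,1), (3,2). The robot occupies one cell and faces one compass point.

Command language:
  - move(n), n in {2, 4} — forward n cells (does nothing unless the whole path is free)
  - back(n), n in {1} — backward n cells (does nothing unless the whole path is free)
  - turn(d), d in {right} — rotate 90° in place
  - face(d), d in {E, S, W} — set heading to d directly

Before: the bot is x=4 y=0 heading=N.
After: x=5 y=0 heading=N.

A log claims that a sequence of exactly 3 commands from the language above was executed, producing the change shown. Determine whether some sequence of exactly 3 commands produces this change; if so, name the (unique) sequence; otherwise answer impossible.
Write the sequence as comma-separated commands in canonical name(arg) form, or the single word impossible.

key: order matters: swapping face(W) and turn(right) lands elsewhere
initial: x=4 y=0 heading=N
1. face(W) → x=4 y=0 heading=W
2. back(1) → x=5 y=0 heading=W
3. turn(right) → x=5 y=0 heading=N
no other 3-command option fits: unique.

face(W), back(1), turn(right)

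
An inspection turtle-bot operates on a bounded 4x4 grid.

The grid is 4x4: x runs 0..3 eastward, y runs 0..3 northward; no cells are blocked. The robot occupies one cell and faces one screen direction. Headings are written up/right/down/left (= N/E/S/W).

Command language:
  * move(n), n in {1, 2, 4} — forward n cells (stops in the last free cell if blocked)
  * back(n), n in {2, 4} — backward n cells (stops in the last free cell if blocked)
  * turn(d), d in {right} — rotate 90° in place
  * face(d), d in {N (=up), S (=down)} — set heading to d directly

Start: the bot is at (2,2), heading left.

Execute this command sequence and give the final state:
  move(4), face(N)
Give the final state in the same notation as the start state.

t0: at (2,2), heading left
[1] after move(4): at (0,2), heading left
[2] after face(N): at (0,2), heading up

at (0,2), heading up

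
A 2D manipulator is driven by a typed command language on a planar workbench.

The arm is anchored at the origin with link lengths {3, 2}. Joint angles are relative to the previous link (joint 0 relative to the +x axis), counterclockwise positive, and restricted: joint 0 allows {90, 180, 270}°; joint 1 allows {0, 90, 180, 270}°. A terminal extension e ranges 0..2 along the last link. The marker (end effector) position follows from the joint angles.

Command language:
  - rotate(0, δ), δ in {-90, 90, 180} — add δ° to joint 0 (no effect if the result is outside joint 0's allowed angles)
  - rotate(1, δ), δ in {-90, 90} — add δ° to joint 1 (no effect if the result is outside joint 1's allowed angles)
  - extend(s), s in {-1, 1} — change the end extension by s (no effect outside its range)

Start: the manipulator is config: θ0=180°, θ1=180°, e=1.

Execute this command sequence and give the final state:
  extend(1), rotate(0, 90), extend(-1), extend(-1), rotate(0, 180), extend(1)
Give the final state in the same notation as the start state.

from: config: θ0=180°, θ1=180°, e=1
step 1 (extend(1)): config: θ0=180°, θ1=180°, e=2
step 2 (rotate(0, 90)): config: θ0=270°, θ1=180°, e=2
step 3 (extend(-1)): config: θ0=270°, θ1=180°, e=1
step 4 (extend(-1)): config: θ0=270°, θ1=180°, e=0
step 5 (rotate(0, 180)): config: θ0=90°, θ1=180°, e=0
step 6 (extend(1)): config: θ0=90°, θ1=180°, e=1

config: θ0=90°, θ1=180°, e=1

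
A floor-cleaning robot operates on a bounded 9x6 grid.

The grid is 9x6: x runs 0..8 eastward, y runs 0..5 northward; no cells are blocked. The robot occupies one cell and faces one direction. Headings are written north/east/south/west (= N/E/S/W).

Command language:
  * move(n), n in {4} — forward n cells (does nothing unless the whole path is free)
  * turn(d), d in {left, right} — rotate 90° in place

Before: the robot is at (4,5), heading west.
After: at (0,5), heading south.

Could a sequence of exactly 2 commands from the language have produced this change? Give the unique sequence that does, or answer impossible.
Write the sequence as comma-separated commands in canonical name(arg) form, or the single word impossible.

key: position moved to (0,5) AND the heading swung to S — translation plus rotation needed
from: at (4,5), heading west
step 1 (move(4)): at (0,5), heading west
step 2 (turn(left)): at (0,5), heading south
no rival 2-sequence matches.

move(4), turn(left)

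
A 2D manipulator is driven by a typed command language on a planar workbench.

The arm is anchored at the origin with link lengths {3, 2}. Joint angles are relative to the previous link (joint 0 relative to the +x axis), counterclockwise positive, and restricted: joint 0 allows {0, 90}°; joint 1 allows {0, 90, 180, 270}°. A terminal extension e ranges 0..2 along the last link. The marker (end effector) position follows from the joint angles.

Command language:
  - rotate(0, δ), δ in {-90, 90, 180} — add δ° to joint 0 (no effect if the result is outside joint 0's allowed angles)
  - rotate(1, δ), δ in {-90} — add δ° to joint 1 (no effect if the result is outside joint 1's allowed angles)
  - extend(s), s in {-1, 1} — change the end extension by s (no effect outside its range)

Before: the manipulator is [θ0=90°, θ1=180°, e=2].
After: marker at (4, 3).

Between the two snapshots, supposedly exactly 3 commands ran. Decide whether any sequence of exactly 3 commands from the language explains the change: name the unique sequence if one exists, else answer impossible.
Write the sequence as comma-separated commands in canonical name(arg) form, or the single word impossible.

rotate(1, -90), rotate(1, -90), rotate(1, -90)

t0: [θ0=90°, θ1=180°, e=2]
step 1 (rotate(1, -90)): [θ0=90°, θ1=90°, e=2]
step 2 (rotate(1, -90)): [θ0=90°, θ1=0°, e=2]
step 3 (rotate(1, -90)): [θ0=90°, θ1=270°, e=2]
all 216 alternatives checked — unique.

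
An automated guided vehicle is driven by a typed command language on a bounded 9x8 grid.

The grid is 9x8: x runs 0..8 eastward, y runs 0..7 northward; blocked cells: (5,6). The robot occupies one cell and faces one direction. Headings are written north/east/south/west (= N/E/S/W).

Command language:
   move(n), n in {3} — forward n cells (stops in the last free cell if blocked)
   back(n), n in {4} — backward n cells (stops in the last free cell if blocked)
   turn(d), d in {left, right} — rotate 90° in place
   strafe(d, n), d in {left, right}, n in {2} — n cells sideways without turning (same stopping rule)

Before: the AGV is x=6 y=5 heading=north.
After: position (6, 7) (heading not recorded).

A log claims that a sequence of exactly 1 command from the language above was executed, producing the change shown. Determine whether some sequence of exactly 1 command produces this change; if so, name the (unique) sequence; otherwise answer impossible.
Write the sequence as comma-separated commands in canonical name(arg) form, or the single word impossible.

key: move(3) runs into the grid edge before its full distance
start: x=6 y=5 heading=north
step 1 (move(3)): x=6 y=7 heading=north
no other 1-command option fits: unique.

move(3)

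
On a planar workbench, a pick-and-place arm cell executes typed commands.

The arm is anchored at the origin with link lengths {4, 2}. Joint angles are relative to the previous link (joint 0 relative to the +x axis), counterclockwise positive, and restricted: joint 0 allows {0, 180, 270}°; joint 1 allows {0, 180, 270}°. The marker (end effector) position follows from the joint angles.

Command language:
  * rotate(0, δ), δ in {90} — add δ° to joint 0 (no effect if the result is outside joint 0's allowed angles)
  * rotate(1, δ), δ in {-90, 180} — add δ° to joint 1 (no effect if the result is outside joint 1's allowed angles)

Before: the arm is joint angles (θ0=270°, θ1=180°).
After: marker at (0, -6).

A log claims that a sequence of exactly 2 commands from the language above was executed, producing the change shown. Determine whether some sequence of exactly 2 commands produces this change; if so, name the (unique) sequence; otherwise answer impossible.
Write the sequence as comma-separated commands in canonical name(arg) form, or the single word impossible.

rotate(1, -90), rotate(1, 180)

key: running rotate(1, 180) before rotate(1, -90) would end elsewhere — order is forced
start: joint angles (θ0=270°, θ1=180°)
[1] after rotate(1, -90): joint angles (θ0=270°, θ1=180°)
[2] after rotate(1, 180): joint angles (θ0=270°, θ1=0°)
uniquely the one of 9 2-step routes that fits.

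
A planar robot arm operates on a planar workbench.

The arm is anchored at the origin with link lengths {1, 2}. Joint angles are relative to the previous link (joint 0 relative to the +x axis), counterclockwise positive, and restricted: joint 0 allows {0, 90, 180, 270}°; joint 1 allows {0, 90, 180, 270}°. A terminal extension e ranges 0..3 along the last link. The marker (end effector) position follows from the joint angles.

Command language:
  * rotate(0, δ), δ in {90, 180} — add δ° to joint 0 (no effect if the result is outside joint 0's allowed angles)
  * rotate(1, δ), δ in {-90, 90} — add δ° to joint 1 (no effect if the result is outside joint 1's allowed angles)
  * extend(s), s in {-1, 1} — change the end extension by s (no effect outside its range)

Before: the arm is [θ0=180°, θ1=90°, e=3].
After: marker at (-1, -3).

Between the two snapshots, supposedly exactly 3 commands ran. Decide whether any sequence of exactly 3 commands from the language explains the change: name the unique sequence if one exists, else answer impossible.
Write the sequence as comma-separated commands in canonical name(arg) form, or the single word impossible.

extend(1), extend(-1), extend(-1)

key: order matters: swapping extend(1) and extend(-1) lands elsewhere
initial: [θ0=180°, θ1=90°, e=3]
t=1 extend(1) ⇒ [θ0=180°, θ1=90°, e=3]
t=2 extend(-1) ⇒ [θ0=180°, θ1=90°, e=2]
t=3 extend(-1) ⇒ [θ0=180°, θ1=90°, e=1]
no rival 3-sequence matches.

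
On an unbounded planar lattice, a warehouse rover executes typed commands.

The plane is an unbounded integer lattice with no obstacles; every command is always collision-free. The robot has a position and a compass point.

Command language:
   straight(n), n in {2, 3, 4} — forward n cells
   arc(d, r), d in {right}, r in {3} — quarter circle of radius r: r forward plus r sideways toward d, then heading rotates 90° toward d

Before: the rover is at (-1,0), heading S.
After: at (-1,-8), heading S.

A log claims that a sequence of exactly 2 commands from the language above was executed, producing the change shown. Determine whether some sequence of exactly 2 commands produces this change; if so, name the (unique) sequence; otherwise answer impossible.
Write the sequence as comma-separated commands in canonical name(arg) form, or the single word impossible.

straight(4), straight(4)

key: still facing S at the end — nothing in the sequence rotates
initial: at (-1,0), heading S
step 1 (straight(4)): at (-1,-4), heading S
step 2 (straight(4)): at (-1,-8), heading S
no other 2-command option fits: unique.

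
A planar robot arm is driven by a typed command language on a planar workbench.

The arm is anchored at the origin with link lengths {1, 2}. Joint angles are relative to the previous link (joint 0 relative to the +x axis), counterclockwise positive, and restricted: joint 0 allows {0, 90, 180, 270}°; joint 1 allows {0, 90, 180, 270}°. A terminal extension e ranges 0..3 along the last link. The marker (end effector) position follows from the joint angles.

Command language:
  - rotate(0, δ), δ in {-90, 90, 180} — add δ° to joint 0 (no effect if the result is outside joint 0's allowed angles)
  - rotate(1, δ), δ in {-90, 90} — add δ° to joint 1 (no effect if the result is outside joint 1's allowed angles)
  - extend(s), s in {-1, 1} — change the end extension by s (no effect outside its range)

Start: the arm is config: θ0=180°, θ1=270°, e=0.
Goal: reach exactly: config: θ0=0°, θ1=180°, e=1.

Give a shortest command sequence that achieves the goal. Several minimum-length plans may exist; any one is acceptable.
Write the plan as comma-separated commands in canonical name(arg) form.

rotate(0, 180), extend(1), rotate(1, -90)

from: config: θ0=180°, θ1=270°, e=0
step 1 (rotate(0, 180)): config: θ0=0°, θ1=270°, e=0
step 2 (extend(1)): config: θ0=0°, θ1=270°, e=1
step 3 (rotate(1, -90)): config: θ0=0°, θ1=180°, e=1
shorter routes all fall short; 3 is best.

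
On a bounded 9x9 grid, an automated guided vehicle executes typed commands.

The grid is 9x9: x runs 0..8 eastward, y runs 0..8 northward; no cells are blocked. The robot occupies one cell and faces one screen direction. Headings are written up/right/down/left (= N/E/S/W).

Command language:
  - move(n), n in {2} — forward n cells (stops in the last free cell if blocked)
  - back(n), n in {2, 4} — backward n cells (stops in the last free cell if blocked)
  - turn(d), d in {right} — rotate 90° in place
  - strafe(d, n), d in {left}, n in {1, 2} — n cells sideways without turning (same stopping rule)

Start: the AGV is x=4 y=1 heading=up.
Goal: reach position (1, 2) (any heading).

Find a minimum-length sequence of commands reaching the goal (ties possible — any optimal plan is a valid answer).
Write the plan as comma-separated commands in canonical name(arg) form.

strafe(left, 2), back(4), strafe(left, 1), move(2)

initial: x=4 y=1 heading=up
1. strafe(left, 2) → x=2 y=1 heading=up
2. back(4) → x=2 y=0 heading=up
3. strafe(left, 1) → x=1 y=0 heading=up
4. move(2) → x=1 y=2 heading=up
minimal: 4 command(s), checked below 4.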